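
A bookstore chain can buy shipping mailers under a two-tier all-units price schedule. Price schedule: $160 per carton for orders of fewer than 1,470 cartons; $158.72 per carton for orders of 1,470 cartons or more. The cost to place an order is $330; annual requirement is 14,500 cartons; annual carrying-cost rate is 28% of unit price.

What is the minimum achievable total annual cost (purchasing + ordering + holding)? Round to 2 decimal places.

$2,337,359.68

H₁ = 28%×$160 = $44.8000;  H₂ = 28%×$158.72 = $44.4416
EOQ₁ = √(2×14,500×330/44.8000) = 462.19  (< 1,470, feasible at tier 1)
EOQ₂ = √(2×14,500×330/44.4416) = 464.05  (< 1,470 → use Q = 1,470 at tier-2 price)
TC(tier 1 (EOQ₁), Q≈462.2) = $2,340,705.94
TC(tier 2, Q≈1,470.0) = $2,337,359.68
Minimum at tier 2: $2,337,359.68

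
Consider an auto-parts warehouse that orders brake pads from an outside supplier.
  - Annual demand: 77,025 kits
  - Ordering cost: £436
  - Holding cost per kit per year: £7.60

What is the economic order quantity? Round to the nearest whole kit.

2,973 kits

2DS/H = 2·77,025·436/7.6 = 8,837,605.26
EOQ = √8,837,605.26 ≈ 2,972.81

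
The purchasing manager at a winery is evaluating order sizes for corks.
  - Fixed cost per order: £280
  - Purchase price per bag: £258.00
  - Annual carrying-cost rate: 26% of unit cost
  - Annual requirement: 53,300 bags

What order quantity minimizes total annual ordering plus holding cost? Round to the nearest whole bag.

667 bags

Holding cost per bag per year: H = 26% × £258 = £67.0800
Optimal lot size Q* = (2 × 53,300 × £280 / £67.08)^½ ≈ 667.05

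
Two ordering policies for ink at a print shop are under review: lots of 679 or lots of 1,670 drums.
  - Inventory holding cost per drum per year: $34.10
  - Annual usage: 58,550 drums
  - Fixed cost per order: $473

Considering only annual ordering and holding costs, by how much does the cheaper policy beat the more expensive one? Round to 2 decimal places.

TC(Q) = (D/Q)S + (Q/2)H
TC(679) = (58,550/679)×473 + (679/2)×34.1 = $52,363.62
TC(1,670) = (58,550/1,670)×473 + (1,670/2)×34.1 = $45,056.82
|ΔTC| = |$52,363.62 − $45,056.82| = $7,306.80

$7,306.80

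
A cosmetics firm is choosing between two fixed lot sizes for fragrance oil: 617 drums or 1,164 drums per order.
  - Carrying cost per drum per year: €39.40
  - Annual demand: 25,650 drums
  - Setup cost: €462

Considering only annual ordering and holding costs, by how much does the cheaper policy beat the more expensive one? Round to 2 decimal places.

€1,750.25

TC(Q) = (D/Q)S + (Q/2)H
TC(617) = (25,650/617)×462 + (617/2)×39.4 = €31,361.22
TC(1,164) = (25,650/1,164)×462 + (1,164/2)×39.4 = €33,111.47
Cheaper: Q = 617.  Difference = €1,750.25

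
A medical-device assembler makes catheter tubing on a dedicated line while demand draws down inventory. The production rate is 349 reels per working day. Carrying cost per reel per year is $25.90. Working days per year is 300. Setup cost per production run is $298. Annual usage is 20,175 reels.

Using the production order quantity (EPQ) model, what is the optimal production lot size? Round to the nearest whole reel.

d = 20,175/300 = 67.2500 reels/day;  effective holding cost H(1 − d/p) = 25.9·(1 − 67.2500/349) = 20.90924
Q* = √(2DS / H_eff) = √(2·20,175·298 / 20.90924) ≈ 758.33

758 reels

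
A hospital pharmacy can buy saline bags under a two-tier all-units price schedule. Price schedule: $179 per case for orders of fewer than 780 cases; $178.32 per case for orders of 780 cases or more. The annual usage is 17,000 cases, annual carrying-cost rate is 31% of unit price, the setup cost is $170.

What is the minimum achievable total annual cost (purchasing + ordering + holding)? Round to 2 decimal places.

H₁ = 31%×$179 = $55.4900;  H₂ = 31%×$178.32 = $55.2792
EOQ₁ = √(2×17,000×170/55.4900) = 322.74  (< 780, feasible at tier 1)
EOQ₂ = √(2×17,000×170/55.2792) = 323.36  (< 780 → use Q = 780 at tier-2 price)
TC(tier 1 (EOQ₁), Q≈322.7) = $3,060,909.00
TC(tier 2, Q≈780.0) = $3,056,704.02
Minimum at tier 2: $3,056,704.02

$3,056,704.02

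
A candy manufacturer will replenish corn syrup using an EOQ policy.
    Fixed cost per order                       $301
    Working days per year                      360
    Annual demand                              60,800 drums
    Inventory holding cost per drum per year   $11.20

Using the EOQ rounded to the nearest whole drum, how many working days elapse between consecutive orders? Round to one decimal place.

10.7 days

EOQ = √(2DS/H) = √(2 × 60,800 × 301 / 11.2)
    = √(3,268,000.00) ≈ 1,807.76 → Q = 1,808 drums
Days between orders = 360 / (D/Q) = 360 / 33.628 ≈ 10.705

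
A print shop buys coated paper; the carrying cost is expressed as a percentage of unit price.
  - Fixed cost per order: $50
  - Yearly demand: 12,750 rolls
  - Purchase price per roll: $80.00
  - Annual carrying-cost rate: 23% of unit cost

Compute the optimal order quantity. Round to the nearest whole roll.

263 rolls

Holding cost per roll per year: H = 23% × $80 = $18.4000
EOQ = √(2DS/H) = √(2 × 12,750 × 50 / 18.4)
    = √(69,293.48) ≈ 263.24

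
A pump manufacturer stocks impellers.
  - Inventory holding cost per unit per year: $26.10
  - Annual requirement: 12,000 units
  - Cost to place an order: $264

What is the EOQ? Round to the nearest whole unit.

493 units

2DS/H = 2·12,000·264/26.1 = 242,758.62
EOQ = √242,758.62 ≈ 492.71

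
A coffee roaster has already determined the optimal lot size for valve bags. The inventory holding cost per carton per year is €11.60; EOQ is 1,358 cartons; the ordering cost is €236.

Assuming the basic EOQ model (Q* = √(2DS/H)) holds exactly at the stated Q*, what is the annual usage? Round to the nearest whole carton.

45,323 cartons per year

EOQ relation: Q² = 2DS/H, so rearrange for the unknown.
D = Q²H / (2S) = 1,358² × 11.6 / (2 × 236) = 45,322.67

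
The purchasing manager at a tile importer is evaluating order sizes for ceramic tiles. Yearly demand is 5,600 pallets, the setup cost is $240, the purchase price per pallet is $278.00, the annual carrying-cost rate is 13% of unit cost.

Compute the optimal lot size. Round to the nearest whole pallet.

273 pallets

Holding cost per pallet per year: H = 13% × $278 = $36.1400
Optimal lot size Q* = (2 × 5,600 × $240 / $36.14)^½ ≈ 272.72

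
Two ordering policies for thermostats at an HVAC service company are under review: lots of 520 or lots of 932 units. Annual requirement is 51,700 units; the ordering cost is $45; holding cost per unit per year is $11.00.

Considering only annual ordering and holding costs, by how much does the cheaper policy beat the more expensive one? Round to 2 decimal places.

Annual cost at Q: ordering D·S/Q plus holding Q·H/2.
TC(520) = (51,700/520)×45 + (520/2)×11 = $7,334.04
TC(932) = (51,700/932)×45 + (932/2)×11 = $7,622.24
|ΔTC| = |$7,334.04 − $7,622.24| = $288.21

$288.21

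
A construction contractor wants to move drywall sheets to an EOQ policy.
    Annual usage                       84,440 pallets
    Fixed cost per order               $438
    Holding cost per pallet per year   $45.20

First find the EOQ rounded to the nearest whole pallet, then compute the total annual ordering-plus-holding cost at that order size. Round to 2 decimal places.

2DS/H = 2·84,440·438/45.2 = 1,636,492.04
EOQ = √1,636,492.04 ≈ 1,279.25 → Q = 1,279 pallets
Orders/yr = 84,440/1,279 = 66.020; ordering cost = 66.020 × $438 = $28,916.90
Average inventory = 1,279/2 = 639.5; holding cost = 639.5 × $45.2 = $28,905.40
Total = $28,916.90 + $28,905.40 = $57,822.30

$57,822.30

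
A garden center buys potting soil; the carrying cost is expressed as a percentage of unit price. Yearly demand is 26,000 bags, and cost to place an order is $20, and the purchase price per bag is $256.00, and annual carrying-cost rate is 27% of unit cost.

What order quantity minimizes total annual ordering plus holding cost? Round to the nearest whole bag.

123 bags

Carrying cost H = $256 × 27% = $69.1200/bag/yr
2DS/H = 2·26,000·20/69.12 = 15,046.30
EOQ = √15,046.30 ≈ 122.66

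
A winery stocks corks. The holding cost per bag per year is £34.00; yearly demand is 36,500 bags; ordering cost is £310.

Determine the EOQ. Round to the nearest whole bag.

816 bags

EOQ = √(2DS/H) = √(2 × 36,500 × 310 / 34)
    = √(665,588.24) ≈ 815.84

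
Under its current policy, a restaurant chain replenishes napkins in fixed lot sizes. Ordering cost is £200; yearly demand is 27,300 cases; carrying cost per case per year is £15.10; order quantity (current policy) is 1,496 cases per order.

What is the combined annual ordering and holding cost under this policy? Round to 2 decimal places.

Orders/yr = 27,300/1,496 = 18.249; ordering cost = 18.249 × £200 = £3,649.73
Average inventory = 1,496/2 = 748; holding cost = 748 × £15.1 = £11,294.80
Total = £3,649.73 + £11,294.80 = £14,944.53

£14,944.53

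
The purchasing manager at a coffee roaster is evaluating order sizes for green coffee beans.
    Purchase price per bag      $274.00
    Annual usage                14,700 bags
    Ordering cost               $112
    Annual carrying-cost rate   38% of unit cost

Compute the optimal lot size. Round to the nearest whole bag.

178 bags

Carrying cost H = $274 × 38% = $104.1200/bag/yr
2DS/H = 2·14,700·112/104.12 = 31,625.05
EOQ = √31,625.05 ≈ 177.83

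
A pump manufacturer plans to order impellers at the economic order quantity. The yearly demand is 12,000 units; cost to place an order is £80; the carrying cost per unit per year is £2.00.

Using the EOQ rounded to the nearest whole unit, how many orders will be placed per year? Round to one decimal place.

12.2 orders per year

2DS/H = 2·12,000·80/2 = 960,000.00
EOQ = √960,000.00 ≈ 979.80 → Q = 980
Orders per year = D/Q = 12,000 / 980 = 12.245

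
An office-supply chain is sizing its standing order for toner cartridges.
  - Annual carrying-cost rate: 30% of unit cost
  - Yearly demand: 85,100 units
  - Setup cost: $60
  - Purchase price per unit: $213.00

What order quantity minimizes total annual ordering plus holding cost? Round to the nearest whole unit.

400 units

Carrying cost H = $213 × 30% = $63.9000/unit/yr
EOQ = √(2DS/H) = √(2 × 85,100 × 60 / 63.9)
    = √(159,812.21) ≈ 399.77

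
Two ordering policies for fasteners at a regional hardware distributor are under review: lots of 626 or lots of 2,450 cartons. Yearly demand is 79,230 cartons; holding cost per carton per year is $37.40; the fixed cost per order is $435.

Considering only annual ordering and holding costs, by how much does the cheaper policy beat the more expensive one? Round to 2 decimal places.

$6,879.82

TC(Q) = (D/Q)S + (Q/2)H
TC(626) = (79,230/626)×435 + (626/2)×37.4 = $66,762.19
TC(2,450) = (79,230/2,450)×435 + (2,450/2)×37.4 = $59,882.37
Lots of 2,450 are cheaper by $6,879.82.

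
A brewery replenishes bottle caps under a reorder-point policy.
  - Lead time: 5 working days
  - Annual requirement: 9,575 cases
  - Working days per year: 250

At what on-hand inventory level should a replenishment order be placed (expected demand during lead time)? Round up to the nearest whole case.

192 cases

Daily demand d = 9,575 / 250 = 38.300 cases/day
Demand during lead time = 38.300 × 5 = 191.50
Reorder point = 191.50 → round up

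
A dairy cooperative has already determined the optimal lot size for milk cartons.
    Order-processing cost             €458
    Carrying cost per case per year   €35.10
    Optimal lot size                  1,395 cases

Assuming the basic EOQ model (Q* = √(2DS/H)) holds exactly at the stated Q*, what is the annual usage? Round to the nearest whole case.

EOQ relation: Q² = 2DS/H, so rearrange for the unknown.
D = Q²H / (2S) = 1,395² × 35.1 / (2 × 458) = 74,569.30

74,569 cases per year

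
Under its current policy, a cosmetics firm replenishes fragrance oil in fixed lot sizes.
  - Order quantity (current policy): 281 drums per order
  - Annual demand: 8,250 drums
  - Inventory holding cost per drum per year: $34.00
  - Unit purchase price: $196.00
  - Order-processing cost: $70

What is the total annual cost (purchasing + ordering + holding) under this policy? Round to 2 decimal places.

Ordering: D/Q × S = 8,250/281 × $70 = $2,055.16
Holding:  Q/2 × H = 281/2 × $34 = $4,777.00
Purchase cost = D·C = 8,250 × 196 = $1,617,000.00
Total = $2,055.16 + $4,777.00 + $1,617,000.00 = $1,623,832.16

$1,623,832.16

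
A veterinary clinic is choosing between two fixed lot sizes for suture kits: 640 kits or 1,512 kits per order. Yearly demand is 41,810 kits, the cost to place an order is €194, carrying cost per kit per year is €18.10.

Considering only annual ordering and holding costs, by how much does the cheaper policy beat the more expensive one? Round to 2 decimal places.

€582.45

TC(Q) = (D/Q)S + (Q/2)H
TC(640) = (41,810/640)×194 + (640/2)×18.1 = €18,465.66
TC(1,512) = (41,810/1,512)×194 + (1,512/2)×18.1 = €19,048.11
Cheaper: Q = 640.  Difference = €582.45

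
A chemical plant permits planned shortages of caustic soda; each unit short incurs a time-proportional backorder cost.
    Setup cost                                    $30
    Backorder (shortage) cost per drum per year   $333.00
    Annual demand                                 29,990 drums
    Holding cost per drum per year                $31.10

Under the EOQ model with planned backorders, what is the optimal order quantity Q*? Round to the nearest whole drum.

Q* = √(2DS/H) · √((H + b)/b)
   = √(2 × 29,990 × 30 / 31.1) · √((31.1 + 333) / 333)
   = 240.538 × 1.0457 ≈ 251.52

252 drums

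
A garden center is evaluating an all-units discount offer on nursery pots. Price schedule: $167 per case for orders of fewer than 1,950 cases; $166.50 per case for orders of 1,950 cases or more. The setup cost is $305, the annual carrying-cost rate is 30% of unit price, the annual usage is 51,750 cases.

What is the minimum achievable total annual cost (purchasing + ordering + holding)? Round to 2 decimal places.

$8,673,170.48

H₁ = 30%×$167 = $50.1000;  H₂ = 30%×$166.50 = $49.9500
EOQ₁ = √(2×51,750×305/50.1000) = 793.78  (< 1,950, feasible at tier 1)
EOQ₂ = √(2×51,750×305/49.9500) = 794.97  (< 1,950 → use Q = 1,950 at tier-2 price)
TC(tier 1 (EOQ₁), Q≈793.8) = $8,682,018.48
TC(tier 2, Q≈1,950.0) = $8,673,170.48
Minimum at tier 2: $8,673,170.48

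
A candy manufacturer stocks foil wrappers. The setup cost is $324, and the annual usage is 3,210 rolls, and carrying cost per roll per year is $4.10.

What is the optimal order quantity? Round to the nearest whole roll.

Q* = √(2·D·S / H) = √(2·3,210·324 / 4.1) = √507,336.6 ≈ 712.28

712 rolls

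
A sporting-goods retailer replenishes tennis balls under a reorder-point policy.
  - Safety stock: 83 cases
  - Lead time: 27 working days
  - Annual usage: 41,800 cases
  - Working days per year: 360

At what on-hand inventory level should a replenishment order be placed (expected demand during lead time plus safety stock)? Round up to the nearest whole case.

Daily demand d = 41,800 / 360 = 116.111 cases/day
Demand during lead time = 116.111 × 27 = 3,135.00
Reorder point = 3,135.00 + 83 = 3,218.00 → round up

3,218 cases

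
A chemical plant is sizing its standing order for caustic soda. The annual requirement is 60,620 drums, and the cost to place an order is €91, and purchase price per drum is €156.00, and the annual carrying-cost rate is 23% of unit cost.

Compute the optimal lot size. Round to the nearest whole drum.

Carrying cost H = €156 × 23% = €35.8800/drum/yr
2DS/H = 2·60,620·91/35.88 = 307,492.75
EOQ = √307,492.75 ≈ 554.52

555 drums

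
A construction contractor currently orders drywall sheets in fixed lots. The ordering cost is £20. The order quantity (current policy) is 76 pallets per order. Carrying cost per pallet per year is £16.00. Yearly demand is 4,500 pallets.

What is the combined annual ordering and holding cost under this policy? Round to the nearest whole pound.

Ordering: D/Q × S = 4,500/76 × £20 = £1,184.21
Holding:  Q/2 × H = 76/2 × £16 = £608.00
Total = £1,184.21 + £608.00 = £1,792.21

£1,792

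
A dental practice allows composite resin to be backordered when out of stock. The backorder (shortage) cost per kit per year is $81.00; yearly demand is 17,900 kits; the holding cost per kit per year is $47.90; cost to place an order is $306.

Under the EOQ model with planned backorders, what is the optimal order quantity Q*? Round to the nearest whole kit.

603 kits

Q* = √(2DS/H) · √((H + b)/b)
   = √(2 × 17,900 × 306 / 47.9) · √((47.9 + 81) / 81)
   = 478.227 × 1.2615 ≈ 603.28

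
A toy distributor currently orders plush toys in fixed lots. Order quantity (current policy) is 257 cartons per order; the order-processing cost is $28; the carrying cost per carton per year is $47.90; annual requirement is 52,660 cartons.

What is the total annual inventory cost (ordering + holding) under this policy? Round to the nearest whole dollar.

$11,892

Annual ordering cost = (D/Q)·S = (52,660/257) × 28 = $5,737.28
Annual holding cost  = (Q/2)·H = (257/2) × 47.9 = $6,155.15
Total = $5,737.28 + $6,155.15 = $11,892.43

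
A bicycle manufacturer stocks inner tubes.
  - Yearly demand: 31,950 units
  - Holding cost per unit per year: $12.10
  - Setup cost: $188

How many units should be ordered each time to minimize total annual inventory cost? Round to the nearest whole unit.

996 units

Q* = √(2·D·S / H) = √(2·31,950·188 / 12.1) = √992,826.4 ≈ 996.41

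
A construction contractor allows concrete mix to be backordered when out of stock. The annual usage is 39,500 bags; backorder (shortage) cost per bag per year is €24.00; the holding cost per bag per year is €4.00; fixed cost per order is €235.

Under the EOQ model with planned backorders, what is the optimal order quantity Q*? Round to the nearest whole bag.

2,327 bags

Basic EOQ = √(2·39,500·235/4) = 2,154.356
Backorder adjustment √((H+b)/b) = √((4+24)/24) = 1.0801
Q* = 2,154.356 × 1.0801 ≈ 2,326.97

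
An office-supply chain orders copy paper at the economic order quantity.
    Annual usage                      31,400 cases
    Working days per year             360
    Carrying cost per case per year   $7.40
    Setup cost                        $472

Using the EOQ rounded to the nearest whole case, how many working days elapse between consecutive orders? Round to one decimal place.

22.9 days

Optimal lot size Q* = (2 × 31,400 × $472 / $7.4)^½ ≈ 2,001.40 → Q = 2,001 cases
Cycle time = (working days × Q)/D = (360 × 2,001) / 31,400 = 22.941 days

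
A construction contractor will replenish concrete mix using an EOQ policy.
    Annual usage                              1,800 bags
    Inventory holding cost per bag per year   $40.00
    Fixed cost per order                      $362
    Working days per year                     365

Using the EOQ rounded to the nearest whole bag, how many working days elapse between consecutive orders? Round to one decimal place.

Optimal lot size Q* = (2 × 1,800 × $362 / $40)^½ ≈ 180.50 → Q = 180 bags
Days between orders = 365 / (D/Q) = 365 / 10.000 ≈ 36.500

36.5 days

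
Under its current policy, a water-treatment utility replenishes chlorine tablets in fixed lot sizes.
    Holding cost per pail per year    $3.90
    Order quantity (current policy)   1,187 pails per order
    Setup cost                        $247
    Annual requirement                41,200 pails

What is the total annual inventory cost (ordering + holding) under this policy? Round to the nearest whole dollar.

$10,888

Annual ordering cost = (D/Q)·S = (41,200/1,187) × 247 = $8,573.21
Annual holding cost  = (Q/2)·H = (1,187/2) × 3.9 = $2,314.65
Total = $8,573.21 + $2,314.65 = $10,887.86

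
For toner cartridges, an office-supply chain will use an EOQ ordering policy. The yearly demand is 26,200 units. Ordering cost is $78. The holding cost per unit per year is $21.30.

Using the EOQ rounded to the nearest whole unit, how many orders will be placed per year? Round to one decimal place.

59.8 orders per year

Optimal lot size Q* = (2 × 26,200 × $78 / $21.3)^½ ≈ 438.05 → Q = 438
N = D/Q = 26,200/438 ≈ 59.817 orders/yr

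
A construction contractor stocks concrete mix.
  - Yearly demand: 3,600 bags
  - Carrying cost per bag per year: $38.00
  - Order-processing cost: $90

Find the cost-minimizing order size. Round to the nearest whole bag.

Q* = √(2·D·S / H) = √(2·3,600·90 / 38) = √17,052.6 ≈ 130.59

131 bags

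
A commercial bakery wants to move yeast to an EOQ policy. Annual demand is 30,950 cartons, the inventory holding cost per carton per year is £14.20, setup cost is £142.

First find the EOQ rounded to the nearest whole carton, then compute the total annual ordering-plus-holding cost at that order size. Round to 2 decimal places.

EOQ = √(2DS/H) = √(2 × 30,950 × 142 / 14.2)
    = √(619,000.00) ≈ 786.77 → Q = 787 cartons
Ordering: D/Q × S = 30,950/787 × £142 = £5,584.37
Holding:  Q/2 × H = 787/2 × £14.2 = £5,587.70
Total = £5,584.37 + £5,587.70 = £11,172.07

£11,172.07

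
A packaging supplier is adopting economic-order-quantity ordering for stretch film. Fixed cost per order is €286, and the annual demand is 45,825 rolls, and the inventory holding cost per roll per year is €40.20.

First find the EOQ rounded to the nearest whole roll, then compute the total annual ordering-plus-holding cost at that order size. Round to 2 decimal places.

€32,461.03

Q* = √(2·D·S / H) = √(2·45,825·286 / 40.2) = √652,037.3 ≈ 807.49 → Q = 807 rolls
Annual ordering cost = (D/Q)·S = (45,825/807) × 286 = €16,240.33
Annual holding cost  = (Q/2)·H = (807/2) × 40.2 = €16,220.70
Total = €16,240.33 + €16,220.70 = €32,461.03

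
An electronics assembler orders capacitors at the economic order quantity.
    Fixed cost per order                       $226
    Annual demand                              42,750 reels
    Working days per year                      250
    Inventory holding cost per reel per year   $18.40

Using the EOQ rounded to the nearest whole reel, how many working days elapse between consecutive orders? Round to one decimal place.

2DS/H = 2·42,750·226/18.4 = 1,050,163.04
EOQ = √1,050,163.04 ≈ 1,024.77 → Q = 1,025 reels
Days between orders = 250 / (D/Q) = 250 / 41.707 ≈ 5.994

6.0 days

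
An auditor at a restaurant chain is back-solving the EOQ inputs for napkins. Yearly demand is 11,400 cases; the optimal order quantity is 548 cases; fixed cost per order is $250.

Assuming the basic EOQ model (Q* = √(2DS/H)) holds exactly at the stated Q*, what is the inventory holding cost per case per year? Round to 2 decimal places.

$18.98

EOQ relation: Q² = 2DS/H, so rearrange for the unknown.
H = 2DS / Q² = 2 × 11,400 × 250 / 548² = 18.9808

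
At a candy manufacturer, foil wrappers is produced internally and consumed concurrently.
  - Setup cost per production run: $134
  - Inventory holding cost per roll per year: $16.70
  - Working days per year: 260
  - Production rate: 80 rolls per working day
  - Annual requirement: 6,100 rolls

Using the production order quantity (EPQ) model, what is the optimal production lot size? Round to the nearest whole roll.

d = 6,100/260 = 23.4615 rolls/day;  effective holding cost H(1 − d/p) = 16.7·(1 − 23.4615/80) = 11.80240
Q* = √(2DS / H_eff) = √(2·6,100·134 / 11.80240) ≈ 372.17

372 rolls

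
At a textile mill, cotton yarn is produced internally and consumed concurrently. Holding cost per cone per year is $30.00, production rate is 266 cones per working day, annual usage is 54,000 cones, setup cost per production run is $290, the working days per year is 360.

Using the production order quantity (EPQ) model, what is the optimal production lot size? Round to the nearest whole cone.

1,547 cones

d = 54,000/360 = 150.0000 cones/day;  effective holding cost H(1 − d/p) = 30·(1 − 150.0000/266) = 13.08271
Q* = √(2DS / H_eff) = √(2·54,000·290 / 13.08271) ≈ 1,547.26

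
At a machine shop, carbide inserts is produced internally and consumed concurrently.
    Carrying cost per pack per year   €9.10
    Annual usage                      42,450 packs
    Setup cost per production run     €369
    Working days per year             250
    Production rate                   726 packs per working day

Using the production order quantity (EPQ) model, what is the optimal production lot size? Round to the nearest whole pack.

d = 42,450/250 = 169.8000 packs/day;  effective holding cost H(1 − d/p) = 9.1·(1 − 169.8000/726) = 6.97165
Q* = √(2DS / H_eff) = √(2·42,450·369 / 6.97165) ≈ 2,119.82

2,120 packs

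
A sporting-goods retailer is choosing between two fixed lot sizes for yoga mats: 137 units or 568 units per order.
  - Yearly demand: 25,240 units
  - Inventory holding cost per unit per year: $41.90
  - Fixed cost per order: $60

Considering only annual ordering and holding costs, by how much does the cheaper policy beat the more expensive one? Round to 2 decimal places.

$641.63

TC(Q) = (D/Q)S + (Q/2)H
TC(137) = (25,240/137)×60 + (137/2)×41.9 = $13,924.16
TC(568) = (25,240/568)×60 + (568/2)×41.9 = $14,565.80
Lots of 137 are cheaper by $641.63.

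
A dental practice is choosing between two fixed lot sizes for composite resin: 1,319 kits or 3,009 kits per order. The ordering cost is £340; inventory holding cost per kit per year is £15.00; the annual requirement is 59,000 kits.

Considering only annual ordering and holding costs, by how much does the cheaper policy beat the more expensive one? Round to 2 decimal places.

£4,133.18

TC(Q) = (D/Q)S + (Q/2)H
TC(1,319) = (59,000/1,319)×340 + (1,319/2)×15 = £25,100.99
TC(3,009) = (59,000/3,009)×340 + (3,009/2)×15 = £29,234.17
Lots of 1,319 are cheaper by £4,133.18.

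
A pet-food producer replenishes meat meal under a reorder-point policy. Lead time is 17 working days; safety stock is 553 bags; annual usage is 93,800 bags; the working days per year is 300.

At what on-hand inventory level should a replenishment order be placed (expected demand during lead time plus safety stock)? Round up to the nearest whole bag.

5,869 bags

Daily demand d = 93,800 / 300 = 312.667 bags/day
Demand during lead time = 312.667 × 17 = 5,315.33
Reorder point = 5,315.33 + 553 = 5,868.33 → round up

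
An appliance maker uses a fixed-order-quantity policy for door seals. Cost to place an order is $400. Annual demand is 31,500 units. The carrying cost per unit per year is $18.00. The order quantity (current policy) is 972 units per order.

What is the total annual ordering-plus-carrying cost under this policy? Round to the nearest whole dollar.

Annual ordering cost = (D/Q)·S = (31,500/972) × 400 = $12,962.96
Annual holding cost  = (Q/2)·H = (972/2) × 18 = $8,748.00
Total = $12,962.96 + $8,748.00 = $21,710.96

$21,711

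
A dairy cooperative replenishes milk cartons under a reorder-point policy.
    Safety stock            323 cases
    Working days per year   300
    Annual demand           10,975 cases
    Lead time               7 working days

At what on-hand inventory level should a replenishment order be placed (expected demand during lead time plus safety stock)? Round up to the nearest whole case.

Daily demand d = 10,975 / 300 = 36.583 cases/day
Demand during lead time = 36.583 × 7 = 256.08
Reorder point = 256.08 + 323 = 579.08 → round up

580 cases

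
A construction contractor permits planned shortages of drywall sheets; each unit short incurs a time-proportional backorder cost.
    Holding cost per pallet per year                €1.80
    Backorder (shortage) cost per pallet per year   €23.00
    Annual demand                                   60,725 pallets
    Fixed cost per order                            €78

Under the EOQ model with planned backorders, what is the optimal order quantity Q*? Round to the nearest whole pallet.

Q* = √(2DS/H) · √((H + b)/b)
   = √(2 × 60,725 × 78 / 1.8) · √((1.8 + 23) / 23)
   = 2,294.087 × 1.0384 ≈ 2,382.16

2,382 pallets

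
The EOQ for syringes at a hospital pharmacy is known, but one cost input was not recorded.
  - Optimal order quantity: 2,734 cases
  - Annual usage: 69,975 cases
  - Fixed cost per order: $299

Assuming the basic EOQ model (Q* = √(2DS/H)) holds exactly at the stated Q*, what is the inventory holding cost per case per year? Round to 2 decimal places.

$5.60

EOQ relation: Q² = 2DS/H, so rearrange for the unknown.
H = 2DS / Q² = 2 × 69,975 × 299 / 2,734² = 5.5982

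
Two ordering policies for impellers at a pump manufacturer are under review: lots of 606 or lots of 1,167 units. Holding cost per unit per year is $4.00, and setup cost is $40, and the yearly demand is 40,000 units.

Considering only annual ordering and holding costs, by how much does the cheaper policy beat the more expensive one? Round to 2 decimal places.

$147.23

For each Q, cost = (D/Q)·S + (Q/2)·H.
TC(606) = (40,000/606)×40 + (606/2)×4 = $3,852.26
TC(1,167) = (40,000/1,167)×40 + (1,167/2)×4 = $3,705.04
Cheaper: Q = 1,167.  Difference = $147.23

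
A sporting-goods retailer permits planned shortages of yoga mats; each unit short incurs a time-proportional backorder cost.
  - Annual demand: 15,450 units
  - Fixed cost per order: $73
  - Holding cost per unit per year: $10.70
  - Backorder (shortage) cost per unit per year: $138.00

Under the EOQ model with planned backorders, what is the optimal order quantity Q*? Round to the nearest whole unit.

477 units

Basic EOQ = √(2·15,450·73/10.7) = 459.144
Backorder adjustment √((H+b)/b) = √((10.7+138)/138) = 1.0380
Q* = 459.144 × 1.0380 ≈ 476.61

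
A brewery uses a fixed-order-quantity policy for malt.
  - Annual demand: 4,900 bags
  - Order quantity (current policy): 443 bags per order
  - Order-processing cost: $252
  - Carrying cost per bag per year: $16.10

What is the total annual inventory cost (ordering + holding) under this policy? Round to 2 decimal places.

$6,353.51

Annual ordering cost = (D/Q)·S = (4,900/443) × 252 = $2,787.36
Annual holding cost  = (Q/2)·H = (443/2) × 16.1 = $3,566.15
Total = $2,787.36 + $3,566.15 = $6,353.51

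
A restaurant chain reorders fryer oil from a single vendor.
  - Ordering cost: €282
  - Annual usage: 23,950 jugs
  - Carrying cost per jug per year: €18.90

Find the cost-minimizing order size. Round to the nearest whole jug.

Q* = √(2·D·S / H) = √(2·23,950·282 / 18.9) = √714,698.4 ≈ 845.40

845 jugs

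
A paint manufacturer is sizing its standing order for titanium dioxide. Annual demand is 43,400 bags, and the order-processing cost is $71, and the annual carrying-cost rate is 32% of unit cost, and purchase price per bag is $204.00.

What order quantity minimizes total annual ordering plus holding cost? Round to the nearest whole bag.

Holding cost per bag per year: H = 32% × $204 = $65.2800
Q* = √(2·D·S / H) = √(2·43,400·71 / 65.28) = √94,405.6 ≈ 307.26

307 bags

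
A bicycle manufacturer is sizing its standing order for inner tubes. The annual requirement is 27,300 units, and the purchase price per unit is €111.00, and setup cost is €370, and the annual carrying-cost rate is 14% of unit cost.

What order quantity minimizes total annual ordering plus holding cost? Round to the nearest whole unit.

1,140 units

Carrying cost H = €111 × 14% = €15.5400/unit/yr
Q* = √(2·D·S / H) = √(2·27,300·370 / 15.54) = √1,300,000.0 ≈ 1,140.18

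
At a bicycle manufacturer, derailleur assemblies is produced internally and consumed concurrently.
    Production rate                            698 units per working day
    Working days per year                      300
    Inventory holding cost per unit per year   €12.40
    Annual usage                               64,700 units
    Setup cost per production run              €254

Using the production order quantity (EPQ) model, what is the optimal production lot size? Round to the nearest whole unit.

d = 64,700/300 = 215.6667 units/day;  effective holding cost H(1 − d/p) = 12.4·(1 − 215.6667/698) = 8.56867
Q* = √(2DS / H_eff) = √(2·64,700·254 / 8.56867) ≈ 1,958.52

1,959 units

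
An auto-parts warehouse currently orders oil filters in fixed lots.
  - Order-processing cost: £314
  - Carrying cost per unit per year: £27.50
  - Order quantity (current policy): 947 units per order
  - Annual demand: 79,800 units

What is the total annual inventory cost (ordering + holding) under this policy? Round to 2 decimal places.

Orders/yr = 79,800/947 = 84.266; ordering cost = 84.266 × £314 = £26,459.56
Average inventory = 947/2 = 473.5; holding cost = 473.5 × £27.5 = £13,021.25
Total = £26,459.56 + £13,021.25 = £39,480.81

£39,480.81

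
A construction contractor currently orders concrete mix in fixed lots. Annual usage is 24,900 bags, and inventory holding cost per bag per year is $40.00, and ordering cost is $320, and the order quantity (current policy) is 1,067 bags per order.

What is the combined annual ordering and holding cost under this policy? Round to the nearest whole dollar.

$28,808

Orders/yr = 24,900/1,067 = 23.336; ordering cost = 23.336 × $320 = $7,467.67
Average inventory = 1,067/2 = 533.5; holding cost = 533.5 × $40 = $21,340.00
Total = $7,467.67 + $21,340.00 = $28,807.67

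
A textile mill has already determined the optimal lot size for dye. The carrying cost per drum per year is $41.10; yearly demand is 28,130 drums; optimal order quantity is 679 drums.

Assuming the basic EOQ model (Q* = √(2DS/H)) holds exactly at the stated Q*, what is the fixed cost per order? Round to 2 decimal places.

EOQ relation: Q² = 2DS/H, so rearrange for the unknown.
S = Q²H / (2D) = 679² × 41.1 / (2 × 28,130) = 336.8074

$336.81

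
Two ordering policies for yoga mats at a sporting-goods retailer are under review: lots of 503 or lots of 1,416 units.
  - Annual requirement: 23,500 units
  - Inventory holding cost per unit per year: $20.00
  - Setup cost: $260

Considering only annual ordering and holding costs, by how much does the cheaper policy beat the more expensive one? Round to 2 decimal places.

For each Q, cost = (D/Q)·S + (Q/2)·H.
TC(503) = (23,500/503)×260 + (503/2)×20 = $17,177.12
TC(1,416) = (23,500/1,416)×260 + (1,416/2)×20 = $18,474.97
Lots of 503 are cheaper by $1,297.85.

$1,297.85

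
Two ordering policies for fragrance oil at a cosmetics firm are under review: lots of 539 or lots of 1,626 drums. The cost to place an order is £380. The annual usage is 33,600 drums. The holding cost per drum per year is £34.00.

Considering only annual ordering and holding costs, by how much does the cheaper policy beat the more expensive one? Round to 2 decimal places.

£2,643.09

TC(Q) = (D/Q)S + (Q/2)H
TC(539) = (33,600/539)×380 + (539/2)×34 = £32,851.31
TC(1,626) = (33,600/1,626)×380 + (1,626/2)×34 = £35,494.40
|ΔTC| = |£32,851.31 − £35,494.40| = £2,643.09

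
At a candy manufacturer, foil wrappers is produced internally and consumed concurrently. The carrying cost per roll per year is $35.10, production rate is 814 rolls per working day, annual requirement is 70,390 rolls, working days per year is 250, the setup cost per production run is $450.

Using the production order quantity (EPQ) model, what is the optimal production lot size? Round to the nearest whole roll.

1,661 rolls

Daily demand d = 70,390/250 = 281.560; p = 814; 1 − d/p = 0.65410
EPQ = √(2DS / (H(1 − d/p)))
    = √(2 × 70,390 × 450 / (35.1 × 0.65410)) ≈ 1,661.12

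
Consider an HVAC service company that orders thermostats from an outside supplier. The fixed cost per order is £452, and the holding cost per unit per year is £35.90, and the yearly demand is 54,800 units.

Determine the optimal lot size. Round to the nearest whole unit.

Optimal lot size Q* = (2 × 54,800 × £452 / £35.9)^½ ≈ 1,174.70

1,175 units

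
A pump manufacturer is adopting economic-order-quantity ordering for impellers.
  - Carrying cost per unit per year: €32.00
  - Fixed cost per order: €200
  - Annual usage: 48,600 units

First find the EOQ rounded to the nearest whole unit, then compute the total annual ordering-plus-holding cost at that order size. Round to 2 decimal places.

€24,941.54

Optimal lot size Q* = (2 × 48,600 × €200 / €32)^½ ≈ 779.42 → Q = 779 units
Annual ordering cost = (D/Q)·S = (48,600/779) × 200 = €12,477.54
Annual holding cost  = (Q/2)·H = (779/2) × 32 = €12,464.00
Total = €12,477.54 + €12,464.00 = €24,941.54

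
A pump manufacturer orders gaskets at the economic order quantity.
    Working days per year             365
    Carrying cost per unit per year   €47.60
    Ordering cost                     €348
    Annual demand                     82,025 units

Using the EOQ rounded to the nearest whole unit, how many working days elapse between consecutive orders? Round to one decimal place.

Optimal lot size Q* = (2 × 82,025 × €348 / €47.6)^½ ≈ 1,095.15 → Q = 1,095 units
T = Q/D × 365 days = 1,095/82,025 × 365 = 4.873 days

4.9 days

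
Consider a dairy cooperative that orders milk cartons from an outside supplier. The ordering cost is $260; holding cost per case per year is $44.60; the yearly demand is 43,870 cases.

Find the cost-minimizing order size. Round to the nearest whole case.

2DS/H = 2·43,870·260/44.6 = 511,488.79
EOQ = √511,488.79 ≈ 715.18

715 cases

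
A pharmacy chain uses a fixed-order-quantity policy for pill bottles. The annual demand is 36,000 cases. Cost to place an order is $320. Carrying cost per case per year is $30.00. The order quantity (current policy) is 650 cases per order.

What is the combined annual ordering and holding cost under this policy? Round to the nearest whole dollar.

$27,473

Orders/yr = 36,000/650 = 55.385; ordering cost = 55.385 × $320 = $17,723.08
Average inventory = 650/2 = 325; holding cost = 325 × $30 = $9,750.00
Total = $17,723.08 + $9,750.00 = $27,473.08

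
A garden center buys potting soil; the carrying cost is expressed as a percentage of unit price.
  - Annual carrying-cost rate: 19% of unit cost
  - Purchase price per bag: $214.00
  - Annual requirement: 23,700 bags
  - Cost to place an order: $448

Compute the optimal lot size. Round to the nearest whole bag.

Carrying cost H = $214 × 19% = $40.6600/bag/yr
2DS/H = 2·23,700·448/40.66 = 522,262.67
EOQ = √522,262.67 ≈ 722.68

723 bags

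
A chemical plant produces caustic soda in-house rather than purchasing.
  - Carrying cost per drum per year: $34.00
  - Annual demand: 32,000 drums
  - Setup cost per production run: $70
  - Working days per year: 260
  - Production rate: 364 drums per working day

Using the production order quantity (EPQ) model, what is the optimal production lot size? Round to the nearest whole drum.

d = 32,000/260 = 123.0769 drums/day;  effective holding cost H(1 − d/p) = 34·(1 − 123.0769/364) = 22.50380
Q* = √(2DS / H_eff) = √(2·32,000·70 / 22.50380) ≈ 446.18

446 drums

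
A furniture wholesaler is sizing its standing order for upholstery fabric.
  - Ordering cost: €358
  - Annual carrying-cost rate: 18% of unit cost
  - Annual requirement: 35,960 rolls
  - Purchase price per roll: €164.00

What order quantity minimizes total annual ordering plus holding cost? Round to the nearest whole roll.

Carrying cost H = €164 × 18% = €29.5200/roll/yr
Q* = √(2·D·S / H) = √(2·35,960·358 / 29.52) = √872,200.5 ≈ 933.92

934 rolls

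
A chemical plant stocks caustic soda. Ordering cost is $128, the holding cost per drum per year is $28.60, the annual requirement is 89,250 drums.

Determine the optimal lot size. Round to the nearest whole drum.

894 drums

Q* = √(2·D·S / H) = √(2·89,250·128 / 28.6) = √798,881.1 ≈ 893.80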